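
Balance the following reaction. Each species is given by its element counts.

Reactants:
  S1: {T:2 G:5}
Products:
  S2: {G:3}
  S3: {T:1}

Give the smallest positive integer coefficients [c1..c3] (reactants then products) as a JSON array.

T: 3·2 = 6 | 5·0+6·1 = 6
G: 3·5 = 15 | 5·3+6·0 = 15
gcd(3,5,6) = 1

Coefficients: [3, 5, 6]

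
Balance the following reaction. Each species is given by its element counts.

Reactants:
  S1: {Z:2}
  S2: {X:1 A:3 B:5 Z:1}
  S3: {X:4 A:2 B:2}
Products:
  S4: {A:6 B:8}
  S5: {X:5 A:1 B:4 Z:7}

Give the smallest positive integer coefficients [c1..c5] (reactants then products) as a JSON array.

Coefficients: [4, 6, 1, 3, 2]

X: 4·0+6·1+1·4 = 10 | 3·0+2·5 = 10
A: 4·0+6·3+1·2 = 20 | 3·6+2·1 = 20
B: 4·0+6·5+1·2 = 32 | 3·8+2·4 = 32
Z: 4·2+6·1+1·0 = 14 | 3·0+2·7 = 14
gcd(4,6,1,3,2) = 1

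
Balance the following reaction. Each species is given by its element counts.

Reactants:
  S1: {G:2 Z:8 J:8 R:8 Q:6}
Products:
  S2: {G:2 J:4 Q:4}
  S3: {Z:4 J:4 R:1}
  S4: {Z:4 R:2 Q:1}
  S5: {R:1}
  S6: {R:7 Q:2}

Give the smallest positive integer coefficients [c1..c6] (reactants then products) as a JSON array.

Coefficients: [2, 2, 2, 2, 3, 1]

G: 2·2 = 4 | 2·2+2·0+2·0+3·0+1·0 = 4
Z: 2·8 = 16 | 2·0+2·4+2·4+3·0+1·0 = 16
J: 2·8 = 16 | 2·4+2·4+2·0+3·0+1·0 = 16
R: 2·8 = 16 | 2·0+2·1+2·2+3·1+1·7 = 16
Q: 2·6 = 12 | 2·4+2·0+2·1+3·0+1·2 = 12
gcd(2,2,2,2,3,1) = 1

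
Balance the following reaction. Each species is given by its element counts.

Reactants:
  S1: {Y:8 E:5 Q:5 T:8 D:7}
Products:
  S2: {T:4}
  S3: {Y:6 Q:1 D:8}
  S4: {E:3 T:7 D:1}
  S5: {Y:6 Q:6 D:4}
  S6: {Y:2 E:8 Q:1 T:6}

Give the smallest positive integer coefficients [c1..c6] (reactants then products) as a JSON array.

Coefficients: [6, 4, 3, 2, 4, 3]

Y: 6·8 = 48 | 4·0+3·6+2·0+4·6+3·2 = 48
E: 6·5 = 30 | 4·0+3·0+2·3+4·0+3·8 = 30
Q: 6·5 = 30 | 4·0+3·1+2·0+4·6+3·1 = 30
T: 6·8 = 48 | 4·4+3·0+2·7+4·0+3·6 = 48
D: 6·7 = 42 | 4·0+3·8+2·1+4·4+3·0 = 42
gcd(6,4,3,2,4,3) = 1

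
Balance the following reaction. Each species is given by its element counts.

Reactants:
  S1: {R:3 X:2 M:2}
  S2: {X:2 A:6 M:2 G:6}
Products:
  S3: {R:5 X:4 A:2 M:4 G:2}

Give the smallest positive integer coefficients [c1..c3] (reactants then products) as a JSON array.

R: 5·3+1·0 = 15 | 3·5 = 15
X: 5·2+1·2 = 12 | 3·4 = 12
A: 5·0+1·6 = 6 | 3·2 = 6
M: 5·2+1·2 = 12 | 3·4 = 12
G: 5·0+1·6 = 6 | 3·2 = 6
gcd(5,1,3) = 1

Coefficients: [5, 1, 3]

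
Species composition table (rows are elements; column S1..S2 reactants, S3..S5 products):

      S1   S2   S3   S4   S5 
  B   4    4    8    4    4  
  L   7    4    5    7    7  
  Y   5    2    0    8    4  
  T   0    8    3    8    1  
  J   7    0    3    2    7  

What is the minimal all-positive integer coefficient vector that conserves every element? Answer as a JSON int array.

Coefficients: [6, 3, 1, 2, 5]

B: 6·4+3·4 = 36 | 1·8+2·4+5·4 = 36
L: 6·7+3·4 = 54 | 1·5+2·7+5·7 = 54
Y: 6·5+3·2 = 36 | 1·0+2·8+5·4 = 36
T: 6·0+3·8 = 24 | 1·3+2·8+5·1 = 24
J: 6·7+3·0 = 42 | 1·3+2·2+5·7 = 42
gcd(6,3,1,2,5) = 1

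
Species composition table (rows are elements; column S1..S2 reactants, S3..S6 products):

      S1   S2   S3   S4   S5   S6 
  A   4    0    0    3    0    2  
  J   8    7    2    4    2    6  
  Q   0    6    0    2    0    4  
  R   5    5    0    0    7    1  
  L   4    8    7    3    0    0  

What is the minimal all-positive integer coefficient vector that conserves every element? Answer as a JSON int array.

A: 4·4+4·0 = 16 | 6·0+2·3+5·0+5·2 = 16
J: 4·8+4·7 = 60 | 6·2+2·4+5·2+5·6 = 60
Q: 4·0+4·6 = 24 | 6·0+2·2+5·0+5·4 = 24
R: 4·5+4·5 = 40 | 6·0+2·0+5·7+5·1 = 40
L: 4·4+4·8 = 48 | 6·7+2·3+5·0+5·0 = 48
gcd(4,4,6,2,5,5) = 1

Coefficients: [4, 4, 6, 2, 5, 5]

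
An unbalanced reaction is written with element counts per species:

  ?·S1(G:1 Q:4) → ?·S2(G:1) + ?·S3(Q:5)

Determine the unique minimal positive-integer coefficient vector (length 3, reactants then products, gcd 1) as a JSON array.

Coefficients: [5, 5, 4]

G: 5·1 = 5 | 5·1+4·0 = 5
Q: 5·4 = 20 | 5·0+4·5 = 20
gcd(5,5,4) = 1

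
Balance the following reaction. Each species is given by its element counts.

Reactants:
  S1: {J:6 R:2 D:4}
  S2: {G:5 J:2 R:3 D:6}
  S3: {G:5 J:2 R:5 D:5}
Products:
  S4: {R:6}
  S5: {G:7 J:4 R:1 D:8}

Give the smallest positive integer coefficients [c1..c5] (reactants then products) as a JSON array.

Coefficients: [1, 1, 6, 5, 5]

G: 1·0+1·5+6·5 = 35 | 5·0+5·7 = 35
J: 1·6+1·2+6·2 = 20 | 5·0+5·4 = 20
R: 1·2+1·3+6·5 = 35 | 5·6+5·1 = 35
D: 1·4+1·6+6·5 = 40 | 5·0+5·8 = 40
gcd(1,1,6,5,5) = 1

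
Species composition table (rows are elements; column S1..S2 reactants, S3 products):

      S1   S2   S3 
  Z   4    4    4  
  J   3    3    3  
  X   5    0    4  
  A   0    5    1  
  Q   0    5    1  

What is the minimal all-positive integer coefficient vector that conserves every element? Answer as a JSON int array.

Coefficients: [4, 1, 5]

Z: 4·4+1·4 = 20 | 5·4 = 20
J: 4·3+1·3 = 15 | 5·3 = 15
X: 4·5+1·0 = 20 | 5·4 = 20
A: 4·0+1·5 = 5 | 5·1 = 5
Q: 4·0+1·5 = 5 | 5·1 = 5
gcd(4,1,5) = 1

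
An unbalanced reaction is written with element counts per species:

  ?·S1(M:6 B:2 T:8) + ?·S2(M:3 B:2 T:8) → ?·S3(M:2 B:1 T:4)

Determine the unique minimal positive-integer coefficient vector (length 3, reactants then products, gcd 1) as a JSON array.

Coefficients: [1, 2, 6]

M: 1·6+2·3 = 12 | 6·2 = 12
B: 1·2+2·2 = 6 | 6·1 = 6
T: 1·8+2·8 = 24 | 6·4 = 24
gcd(1,2,6) = 1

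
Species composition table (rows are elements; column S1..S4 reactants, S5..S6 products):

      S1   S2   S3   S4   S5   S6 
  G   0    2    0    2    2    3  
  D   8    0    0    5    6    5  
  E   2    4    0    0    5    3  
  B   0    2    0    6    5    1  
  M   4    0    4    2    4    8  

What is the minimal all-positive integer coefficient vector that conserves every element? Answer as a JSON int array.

G: 3·0+5·2+4·0+2·2 = 14 | 4·2+2·3 = 14
D: 3·8+5·0+4·0+2·5 = 34 | 4·6+2·5 = 34
E: 3·2+5·4+4·0+2·0 = 26 | 4·5+2·3 = 26
B: 3·0+5·2+4·0+2·6 = 22 | 4·5+2·1 = 22
M: 3·4+5·0+4·4+2·2 = 32 | 4·4+2·8 = 32
gcd(3,5,4,2,4,2) = 1

Coefficients: [3, 5, 4, 2, 4, 2]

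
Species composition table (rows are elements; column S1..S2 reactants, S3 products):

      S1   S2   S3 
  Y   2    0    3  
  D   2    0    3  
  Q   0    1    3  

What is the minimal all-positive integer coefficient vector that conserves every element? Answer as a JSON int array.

Coefficients: [3, 6, 2]

Y: 3·2+6·0 = 6 | 2·3 = 6
D: 3·2+6·0 = 6 | 2·3 = 6
Q: 3·0+6·1 = 6 | 2·3 = 6
gcd(3,6,2) = 1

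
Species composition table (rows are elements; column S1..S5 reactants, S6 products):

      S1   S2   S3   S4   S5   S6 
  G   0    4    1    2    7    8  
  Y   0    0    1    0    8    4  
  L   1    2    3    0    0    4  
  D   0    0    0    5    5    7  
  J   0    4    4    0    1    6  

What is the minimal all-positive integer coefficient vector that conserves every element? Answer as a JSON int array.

G: 2·0+3·4+4·1+5·2+2·7 = 40 | 5·8 = 40
Y: 2·0+3·0+4·1+5·0+2·8 = 20 | 5·4 = 20
L: 2·1+3·2+4·3+5·0+2·0 = 20 | 5·4 = 20
D: 2·0+3·0+4·0+5·5+2·5 = 35 | 5·7 = 35
J: 2·0+3·4+4·4+5·0+2·1 = 30 | 5·6 = 30
gcd(2,3,4,5,2,5) = 1

Coefficients: [2, 3, 4, 5, 2, 5]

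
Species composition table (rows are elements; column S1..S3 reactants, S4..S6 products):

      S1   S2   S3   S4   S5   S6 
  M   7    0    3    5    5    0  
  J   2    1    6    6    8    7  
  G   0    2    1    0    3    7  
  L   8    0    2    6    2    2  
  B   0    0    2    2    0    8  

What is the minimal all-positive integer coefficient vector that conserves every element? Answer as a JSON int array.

M: 1·7+5·0+6·3 = 25 | 2·5+3·5+1·0 = 25
J: 1·2+5·1+6·6 = 43 | 2·6+3·8+1·7 = 43
G: 1·0+5·2+6·1 = 16 | 2·0+3·3+1·7 = 16
L: 1·8+5·0+6·2 = 20 | 2·6+3·2+1·2 = 20
B: 1·0+5·0+6·2 = 12 | 2·2+3·0+1·8 = 12
gcd(1,5,6,2,3,1) = 1

Coefficients: [1, 5, 6, 2, 3, 1]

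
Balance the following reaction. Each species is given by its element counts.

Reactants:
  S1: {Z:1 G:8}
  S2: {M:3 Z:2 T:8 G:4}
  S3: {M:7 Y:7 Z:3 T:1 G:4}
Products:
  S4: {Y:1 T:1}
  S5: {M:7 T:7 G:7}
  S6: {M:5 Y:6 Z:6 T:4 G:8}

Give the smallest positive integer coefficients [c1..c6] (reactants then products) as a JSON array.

M: 3·0+6·3+5·7 = 53 | 5·0+4·7+5·5 = 53
Y: 3·0+6·0+5·7 = 35 | 5·1+4·0+5·6 = 35
Z: 3·1+6·2+5·3 = 30 | 5·0+4·0+5·6 = 30
T: 3·0+6·8+5·1 = 53 | 5·1+4·7+5·4 = 53
G: 3·8+6·4+5·4 = 68 | 5·0+4·7+5·8 = 68
gcd(3,6,5,5,4,5) = 1

Coefficients: [3, 6, 5, 5, 4, 5]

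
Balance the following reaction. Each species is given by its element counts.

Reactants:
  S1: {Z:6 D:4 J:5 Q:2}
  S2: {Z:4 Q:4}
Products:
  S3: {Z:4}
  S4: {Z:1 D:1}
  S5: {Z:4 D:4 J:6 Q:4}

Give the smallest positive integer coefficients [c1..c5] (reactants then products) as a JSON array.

Coefficients: [6, 2, 5, 4, 5]

Z: 6·6+2·4 = 44 | 5·4+4·1+5·4 = 44
D: 6·4+2·0 = 24 | 5·0+4·1+5·4 = 24
J: 6·5+2·0 = 30 | 5·0+4·0+5·6 = 30
Q: 6·2+2·4 = 20 | 5·0+4·0+5·4 = 20
gcd(6,2,5,4,5) = 1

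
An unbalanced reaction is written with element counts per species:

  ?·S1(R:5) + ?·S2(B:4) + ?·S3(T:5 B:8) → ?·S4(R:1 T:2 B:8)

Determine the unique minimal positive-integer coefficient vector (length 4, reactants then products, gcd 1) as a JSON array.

Coefficients: [1, 6, 2, 5]

R: 1·5+6·0+2·0 = 5 | 5·1 = 5
T: 1·0+6·0+2·5 = 10 | 5·2 = 10
B: 1·0+6·4+2·8 = 40 | 5·8 = 40
gcd(1,6,2,5) = 1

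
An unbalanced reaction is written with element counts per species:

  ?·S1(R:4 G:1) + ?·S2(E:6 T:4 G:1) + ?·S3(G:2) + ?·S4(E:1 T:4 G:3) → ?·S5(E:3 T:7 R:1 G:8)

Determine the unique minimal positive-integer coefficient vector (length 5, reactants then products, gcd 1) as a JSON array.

E: 1·0+1·6+6·0+6·1 = 12 | 4·3 = 12
T: 1·0+1·4+6·0+6·4 = 28 | 4·7 = 28
R: 1·4+1·0+6·0+6·0 = 4 | 4·1 = 4
G: 1·1+1·1+6·2+6·3 = 32 | 4·8 = 32
gcd(1,1,6,6,4) = 1

Coefficients: [1, 1, 6, 6, 4]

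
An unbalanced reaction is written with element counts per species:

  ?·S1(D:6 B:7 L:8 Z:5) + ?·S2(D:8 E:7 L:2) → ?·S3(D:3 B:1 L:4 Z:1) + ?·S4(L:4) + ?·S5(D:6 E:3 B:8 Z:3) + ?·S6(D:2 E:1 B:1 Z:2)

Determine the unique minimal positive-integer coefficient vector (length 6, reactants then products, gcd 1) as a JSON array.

D: 5·6+2·8 = 46 | 6·3+5·0+3·6+5·2 = 46
E: 5·0+2·7 = 14 | 6·0+5·0+3·3+5·1 = 14
B: 5·7+2·0 = 35 | 6·1+5·0+3·8+5·1 = 35
L: 5·8+2·2 = 44 | 6·4+5·4+3·0+5·0 = 44
Z: 5·5+2·0 = 25 | 6·1+5·0+3·3+5·2 = 25
gcd(5,2,6,5,3,5) = 1

Coefficients: [5, 2, 6, 5, 3, 5]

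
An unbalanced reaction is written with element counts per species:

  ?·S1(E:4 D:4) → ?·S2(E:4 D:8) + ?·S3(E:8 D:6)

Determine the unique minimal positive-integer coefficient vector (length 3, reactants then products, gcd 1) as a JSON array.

Coefficients: [5, 1, 2]

E: 5·4 = 20 | 1·4+2·8 = 20
D: 5·4 = 20 | 1·8+2·6 = 20
gcd(5,1,2) = 1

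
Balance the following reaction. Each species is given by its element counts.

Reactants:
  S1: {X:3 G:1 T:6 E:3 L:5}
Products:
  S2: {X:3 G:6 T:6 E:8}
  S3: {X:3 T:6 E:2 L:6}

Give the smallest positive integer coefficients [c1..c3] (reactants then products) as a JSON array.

X: 6·3 = 18 | 1·3+5·3 = 18
G: 6·1 = 6 | 1·6+5·0 = 6
T: 6·6 = 36 | 1·6+5·6 = 36
E: 6·3 = 18 | 1·8+5·2 = 18
L: 6·5 = 30 | 1·0+5·6 = 30
gcd(6,1,5) = 1

Coefficients: [6, 1, 5]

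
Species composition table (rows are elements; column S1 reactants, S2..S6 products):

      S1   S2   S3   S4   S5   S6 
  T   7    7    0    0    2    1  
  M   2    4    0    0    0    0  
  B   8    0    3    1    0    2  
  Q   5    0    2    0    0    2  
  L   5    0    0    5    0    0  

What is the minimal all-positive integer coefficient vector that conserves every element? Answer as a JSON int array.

T: 2·7 = 14 | 1·7+4·0+2·0+3·2+1·1 = 14
M: 2·2 = 4 | 1·4+4·0+2·0+3·0+1·0 = 4
B: 2·8 = 16 | 1·0+4·3+2·1+3·0+1·2 = 16
Q: 2·5 = 10 | 1·0+4·2+2·0+3·0+1·2 = 10
L: 2·5 = 10 | 1·0+4·0+2·5+3·0+1·0 = 10
gcd(2,1,4,2,3,1) = 1

Coefficients: [2, 1, 4, 2, 3, 1]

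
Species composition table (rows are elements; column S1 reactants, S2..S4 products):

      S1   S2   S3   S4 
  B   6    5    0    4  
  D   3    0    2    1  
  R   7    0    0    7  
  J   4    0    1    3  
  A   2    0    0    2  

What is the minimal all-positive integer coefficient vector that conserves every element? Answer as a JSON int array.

B: 5·6 = 30 | 2·5+5·0+5·4 = 30
D: 5·3 = 15 | 2·0+5·2+5·1 = 15
R: 5·7 = 35 | 2·0+5·0+5·7 = 35
J: 5·4 = 20 | 2·0+5·1+5·3 = 20
A: 5·2 = 10 | 2·0+5·0+5·2 = 10
gcd(5,2,5,5) = 1

Coefficients: [5, 2, 5, 5]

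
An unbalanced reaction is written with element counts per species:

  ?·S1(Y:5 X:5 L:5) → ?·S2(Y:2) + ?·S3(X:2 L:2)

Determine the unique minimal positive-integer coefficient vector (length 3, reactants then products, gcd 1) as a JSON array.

Y: 2·5 = 10 | 5·2+5·0 = 10
X: 2·5 = 10 | 5·0+5·2 = 10
L: 2·5 = 10 | 5·0+5·2 = 10
gcd(2,5,5) = 1

Coefficients: [2, 5, 5]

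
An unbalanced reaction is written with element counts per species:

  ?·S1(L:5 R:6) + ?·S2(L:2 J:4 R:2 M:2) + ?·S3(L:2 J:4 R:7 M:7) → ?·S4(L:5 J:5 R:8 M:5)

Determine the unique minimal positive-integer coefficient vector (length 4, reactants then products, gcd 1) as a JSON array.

L: 2·5+3·2+2·2 = 20 | 4·5 = 20
J: 2·0+3·4+2·4 = 20 | 4·5 = 20
R: 2·6+3·2+2·7 = 32 | 4·8 = 32
M: 2·0+3·2+2·7 = 20 | 4·5 = 20
gcd(2,3,2,4) = 1

Coefficients: [2, 3, 2, 4]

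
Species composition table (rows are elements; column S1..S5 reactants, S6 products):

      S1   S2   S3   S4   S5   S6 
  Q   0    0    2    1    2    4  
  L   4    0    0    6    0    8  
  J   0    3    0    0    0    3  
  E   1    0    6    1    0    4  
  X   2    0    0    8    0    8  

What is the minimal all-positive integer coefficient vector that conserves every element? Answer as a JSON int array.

Q: 4·0+5·0+2·2+4·1+6·2 = 20 | 5·4 = 20
L: 4·4+5·0+2·0+4·6+6·0 = 40 | 5·8 = 40
J: 4·0+5·3+2·0+4·0+6·0 = 15 | 5·3 = 15
E: 4·1+5·0+2·6+4·1+6·0 = 20 | 5·4 = 20
X: 4·2+5·0+2·0+4·8+6·0 = 40 | 5·8 = 40
gcd(4,5,2,4,6,5) = 1

Coefficients: [4, 5, 2, 4, 6, 5]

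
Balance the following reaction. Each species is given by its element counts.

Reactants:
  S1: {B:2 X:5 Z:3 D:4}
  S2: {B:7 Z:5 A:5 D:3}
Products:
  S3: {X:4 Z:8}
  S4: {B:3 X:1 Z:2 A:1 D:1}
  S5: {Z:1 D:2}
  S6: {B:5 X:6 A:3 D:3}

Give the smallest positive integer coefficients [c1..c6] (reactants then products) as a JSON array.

B: 4·2+2·7 = 22 | 1·0+4·3+6·0+2·5 = 22
X: 4·5+2·0 = 20 | 1·4+4·1+6·0+2·6 = 20
Z: 4·3+2·5 = 22 | 1·8+4·2+6·1+2·0 = 22
A: 4·0+2·5 = 10 | 1·0+4·1+6·0+2·3 = 10
D: 4·4+2·3 = 22 | 1·0+4·1+6·2+2·3 = 22
gcd(4,2,1,4,6,2) = 1

Coefficients: [4, 2, 1, 4, 6, 2]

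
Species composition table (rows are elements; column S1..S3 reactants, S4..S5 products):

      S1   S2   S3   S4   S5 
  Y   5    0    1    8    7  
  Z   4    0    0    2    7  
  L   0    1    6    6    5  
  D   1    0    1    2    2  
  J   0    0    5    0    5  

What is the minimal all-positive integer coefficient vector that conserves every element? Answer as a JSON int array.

Coefficients: [4, 4, 2, 1, 2]

Y: 4·5+4·0+2·1 = 22 | 1·8+2·7 = 22
Z: 4·4+4·0+2·0 = 16 | 1·2+2·7 = 16
L: 4·0+4·1+2·6 = 16 | 1·6+2·5 = 16
D: 4·1+4·0+2·1 = 6 | 1·2+2·2 = 6
J: 4·0+4·0+2·5 = 10 | 1·0+2·5 = 10
gcd(4,4,2,1,2) = 1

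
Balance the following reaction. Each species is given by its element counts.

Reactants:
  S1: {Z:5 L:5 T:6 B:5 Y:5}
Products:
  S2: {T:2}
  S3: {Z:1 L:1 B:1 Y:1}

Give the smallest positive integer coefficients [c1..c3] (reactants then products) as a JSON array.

Coefficients: [1, 3, 5]

Z: 1·5 = 5 | 3·0+5·1 = 5
L: 1·5 = 5 | 3·0+5·1 = 5
T: 1·6 = 6 | 3·2+5·0 = 6
B: 1·5 = 5 | 3·0+5·1 = 5
Y: 1·5 = 5 | 3·0+5·1 = 5
gcd(1,3,5) = 1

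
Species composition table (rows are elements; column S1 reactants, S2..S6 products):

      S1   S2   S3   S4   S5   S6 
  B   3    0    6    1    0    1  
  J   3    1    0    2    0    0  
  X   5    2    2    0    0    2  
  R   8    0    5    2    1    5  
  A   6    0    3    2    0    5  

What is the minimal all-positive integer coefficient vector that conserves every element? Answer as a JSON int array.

B: 4·3 = 12 | 6·0+1·6+3·1+6·0+3·1 = 12
J: 4·3 = 12 | 6·1+1·0+3·2+6·0+3·0 = 12
X: 4·5 = 20 | 6·2+1·2+3·0+6·0+3·2 = 20
R: 4·8 = 32 | 6·0+1·5+3·2+6·1+3·5 = 32
A: 4·6 = 24 | 6·0+1·3+3·2+6·0+3·5 = 24
gcd(4,6,1,3,6,3) = 1

Coefficients: [4, 6, 1, 3, 6, 3]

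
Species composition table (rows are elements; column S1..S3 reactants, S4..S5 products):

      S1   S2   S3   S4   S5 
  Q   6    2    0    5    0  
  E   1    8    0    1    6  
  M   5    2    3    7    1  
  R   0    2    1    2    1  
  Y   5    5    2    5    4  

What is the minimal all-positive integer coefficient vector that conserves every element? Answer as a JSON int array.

Q: 2·6+4·2+5·0 = 20 | 4·5+5·0 = 20
E: 2·1+4·8+5·0 = 34 | 4·1+5·6 = 34
M: 2·5+4·2+5·3 = 33 | 4·7+5·1 = 33
R: 2·0+4·2+5·1 = 13 | 4·2+5·1 = 13
Y: 2·5+4·5+5·2 = 40 | 4·5+5·4 = 40
gcd(2,4,5,4,5) = 1

Coefficients: [2, 4, 5, 4, 5]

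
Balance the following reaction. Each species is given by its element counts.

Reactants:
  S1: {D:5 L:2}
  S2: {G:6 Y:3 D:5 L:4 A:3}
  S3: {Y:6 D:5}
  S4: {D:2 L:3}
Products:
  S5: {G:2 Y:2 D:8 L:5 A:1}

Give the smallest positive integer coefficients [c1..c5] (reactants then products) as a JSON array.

Coefficients: [5, 2, 1, 4, 6]

G: 5·0+2·6+1·0+4·0 = 12 | 6·2 = 12
Y: 5·0+2·3+1·6+4·0 = 12 | 6·2 = 12
D: 5·5+2·5+1·5+4·2 = 48 | 6·8 = 48
L: 5·2+2·4+1·0+4·3 = 30 | 6·5 = 30
A: 5·0+2·3+1·0+4·0 = 6 | 6·1 = 6
gcd(5,2,1,4,6) = 1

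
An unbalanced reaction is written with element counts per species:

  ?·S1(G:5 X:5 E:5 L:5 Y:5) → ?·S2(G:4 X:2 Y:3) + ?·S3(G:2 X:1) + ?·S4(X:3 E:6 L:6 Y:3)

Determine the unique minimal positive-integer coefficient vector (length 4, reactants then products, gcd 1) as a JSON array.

G: 6·5 = 30 | 5·4+5·2+5·0 = 30
X: 6·5 = 30 | 5·2+5·1+5·3 = 30
E: 6·5 = 30 | 5·0+5·0+5·6 = 30
L: 6·5 = 30 | 5·0+5·0+5·6 = 30
Y: 6·5 = 30 | 5·3+5·0+5·3 = 30
gcd(6,5,5,5) = 1

Coefficients: [6, 5, 5, 5]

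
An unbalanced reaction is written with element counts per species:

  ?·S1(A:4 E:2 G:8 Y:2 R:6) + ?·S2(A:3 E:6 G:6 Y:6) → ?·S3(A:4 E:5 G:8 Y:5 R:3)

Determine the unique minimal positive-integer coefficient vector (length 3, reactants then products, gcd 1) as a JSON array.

A: 3·4+4·3 = 24 | 6·4 = 24
E: 3·2+4·6 = 30 | 6·5 = 30
G: 3·8+4·6 = 48 | 6·8 = 48
Y: 3·2+4·6 = 30 | 6·5 = 30
R: 3·6+4·0 = 18 | 6·3 = 18
gcd(3,4,6) = 1

Coefficients: [3, 4, 6]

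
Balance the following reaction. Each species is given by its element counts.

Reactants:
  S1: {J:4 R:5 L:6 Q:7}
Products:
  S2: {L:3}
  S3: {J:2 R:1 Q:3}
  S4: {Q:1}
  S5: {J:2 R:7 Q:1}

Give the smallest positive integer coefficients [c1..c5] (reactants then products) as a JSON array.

Coefficients: [2, 4, 3, 4, 1]

J: 2·4 = 8 | 4·0+3·2+4·0+1·2 = 8
R: 2·5 = 10 | 4·0+3·1+4·0+1·7 = 10
L: 2·6 = 12 | 4·3+3·0+4·0+1·0 = 12
Q: 2·7 = 14 | 4·0+3·3+4·1+1·1 = 14
gcd(2,4,3,4,1) = 1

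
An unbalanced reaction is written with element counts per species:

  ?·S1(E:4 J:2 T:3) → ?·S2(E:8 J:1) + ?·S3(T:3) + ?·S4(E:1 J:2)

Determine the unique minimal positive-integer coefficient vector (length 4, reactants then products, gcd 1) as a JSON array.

E: 5·4 = 20 | 2·8+5·0+4·1 = 20
J: 5·2 = 10 | 2·1+5·0+4·2 = 10
T: 5·3 = 15 | 2·0+5·3+4·0 = 15
gcd(5,2,5,4) = 1

Coefficients: [5, 2, 5, 4]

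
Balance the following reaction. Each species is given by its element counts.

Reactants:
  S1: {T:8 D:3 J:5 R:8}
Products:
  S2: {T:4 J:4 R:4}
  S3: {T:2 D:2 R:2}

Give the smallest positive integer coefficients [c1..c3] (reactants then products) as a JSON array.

Coefficients: [4, 5, 6]

T: 4·8 = 32 | 5·4+6·2 = 32
D: 4·3 = 12 | 5·0+6·2 = 12
J: 4·5 = 20 | 5·4+6·0 = 20
R: 4·8 = 32 | 5·4+6·2 = 32
gcd(4,5,6) = 1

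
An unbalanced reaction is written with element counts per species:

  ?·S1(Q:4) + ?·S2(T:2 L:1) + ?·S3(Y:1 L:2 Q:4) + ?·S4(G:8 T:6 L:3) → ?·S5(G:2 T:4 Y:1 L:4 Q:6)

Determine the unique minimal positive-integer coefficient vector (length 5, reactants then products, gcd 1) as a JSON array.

Coefficients: [2, 5, 4, 1, 4]

G: 2·0+5·0+4·0+1·8 = 8 | 4·2 = 8
T: 2·0+5·2+4·0+1·6 = 16 | 4·4 = 16
Y: 2·0+5·0+4·1+1·0 = 4 | 4·1 = 4
L: 2·0+5·1+4·2+1·3 = 16 | 4·4 = 16
Q: 2·4+5·0+4·4+1·0 = 24 | 4·6 = 24
gcd(2,5,4,1,4) = 1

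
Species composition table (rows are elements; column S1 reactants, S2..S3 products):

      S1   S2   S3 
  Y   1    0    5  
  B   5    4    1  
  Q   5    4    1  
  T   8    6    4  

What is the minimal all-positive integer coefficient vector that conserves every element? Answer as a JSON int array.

Y: 5·1 = 5 | 6·0+1·5 = 5
B: 5·5 = 25 | 6·4+1·1 = 25
Q: 5·5 = 25 | 6·4+1·1 = 25
T: 5·8 = 40 | 6·6+1·4 = 40
gcd(5,6,1) = 1

Coefficients: [5, 6, 1]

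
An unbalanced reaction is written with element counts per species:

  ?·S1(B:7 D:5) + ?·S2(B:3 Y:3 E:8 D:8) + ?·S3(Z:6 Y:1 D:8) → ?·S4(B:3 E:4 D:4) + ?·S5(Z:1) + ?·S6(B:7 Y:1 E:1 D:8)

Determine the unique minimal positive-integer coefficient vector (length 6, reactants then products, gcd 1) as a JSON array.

Coefficients: [4, 1, 1, 1, 6, 4]

B: 4·7+1·3+1·0 = 31 | 1·3+6·0+4·7 = 31
Z: 4·0+1·0+1·6 = 6 | 1·0+6·1+4·0 = 6
Y: 4·0+1·3+1·1 = 4 | 1·0+6·0+4·1 = 4
E: 4·0+1·8+1·0 = 8 | 1·4+6·0+4·1 = 8
D: 4·5+1·8+1·8 = 36 | 1·4+6·0+4·8 = 36
gcd(4,1,1,1,6,4) = 1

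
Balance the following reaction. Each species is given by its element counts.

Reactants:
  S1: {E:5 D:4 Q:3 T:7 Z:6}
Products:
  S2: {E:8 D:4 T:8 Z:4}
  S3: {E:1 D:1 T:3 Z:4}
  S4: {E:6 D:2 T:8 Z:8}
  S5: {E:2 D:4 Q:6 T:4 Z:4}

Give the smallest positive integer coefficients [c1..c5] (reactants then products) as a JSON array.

Coefficients: [6, 2, 2, 1, 3]

E: 6·5 = 30 | 2·8+2·1+1·6+3·2 = 30
D: 6·4 = 24 | 2·4+2·1+1·2+3·4 = 24
Q: 6·3 = 18 | 2·0+2·0+1·0+3·6 = 18
T: 6·7 = 42 | 2·8+2·3+1·8+3·4 = 42
Z: 6·6 = 36 | 2·4+2·4+1·8+3·4 = 36
gcd(6,2,2,1,3) = 1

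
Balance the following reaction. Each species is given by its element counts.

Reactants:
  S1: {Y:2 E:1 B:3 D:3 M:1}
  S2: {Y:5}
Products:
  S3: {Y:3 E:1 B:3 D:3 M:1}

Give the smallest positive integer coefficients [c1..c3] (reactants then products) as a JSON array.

Coefficients: [5, 1, 5]

Y: 5·2+1·5 = 15 | 5·3 = 15
E: 5·1+1·0 = 5 | 5·1 = 5
B: 5·3+1·0 = 15 | 5·3 = 15
D: 5·3+1·0 = 15 | 5·3 = 15
M: 5·1+1·0 = 5 | 5·1 = 5
gcd(5,1,5) = 1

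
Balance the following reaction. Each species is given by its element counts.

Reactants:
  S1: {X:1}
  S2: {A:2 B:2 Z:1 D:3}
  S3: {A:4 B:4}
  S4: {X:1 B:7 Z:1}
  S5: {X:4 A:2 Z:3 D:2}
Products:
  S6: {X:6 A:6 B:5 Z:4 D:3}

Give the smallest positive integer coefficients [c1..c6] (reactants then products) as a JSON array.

Coefficients: [5, 1, 4, 1, 6, 5]

X: 5·1+1·0+4·0+1·1+6·4 = 30 | 5·6 = 30
A: 5·0+1·2+4·4+1·0+6·2 = 30 | 5·6 = 30
B: 5·0+1·2+4·4+1·7+6·0 = 25 | 5·5 = 25
Z: 5·0+1·1+4·0+1·1+6·3 = 20 | 5·4 = 20
D: 5·0+1·3+4·0+1·0+6·2 = 15 | 5·3 = 15
gcd(5,1,4,1,6,5) = 1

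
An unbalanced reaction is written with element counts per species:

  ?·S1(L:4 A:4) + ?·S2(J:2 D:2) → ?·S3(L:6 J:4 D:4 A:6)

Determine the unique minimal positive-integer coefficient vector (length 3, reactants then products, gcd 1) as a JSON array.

L: 3·4+4·0 = 12 | 2·6 = 12
J: 3·0+4·2 = 8 | 2·4 = 8
D: 3·0+4·2 = 8 | 2·4 = 8
A: 3·4+4·0 = 12 | 2·6 = 12
gcd(3,4,2) = 1

Coefficients: [3, 4, 2]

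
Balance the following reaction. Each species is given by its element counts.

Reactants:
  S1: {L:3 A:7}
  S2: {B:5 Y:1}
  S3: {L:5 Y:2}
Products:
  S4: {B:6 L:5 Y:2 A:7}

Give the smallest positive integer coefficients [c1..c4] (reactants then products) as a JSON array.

Coefficients: [5, 6, 2, 5]

B: 5·0+6·5+2·0 = 30 | 5·6 = 30
L: 5·3+6·0+2·5 = 25 | 5·5 = 25
Y: 5·0+6·1+2·2 = 10 | 5·2 = 10
A: 5·7+6·0+2·0 = 35 | 5·7 = 35
gcd(5,6,2,5) = 1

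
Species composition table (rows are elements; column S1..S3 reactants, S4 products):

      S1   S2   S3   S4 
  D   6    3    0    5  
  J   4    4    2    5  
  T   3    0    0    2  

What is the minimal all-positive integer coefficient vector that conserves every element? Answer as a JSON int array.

D: 4·6+2·3+3·0 = 30 | 6·5 = 30
J: 4·4+2·4+3·2 = 30 | 6·5 = 30
T: 4·3+2·0+3·0 = 12 | 6·2 = 12
gcd(4,2,3,6) = 1

Coefficients: [4, 2, 3, 6]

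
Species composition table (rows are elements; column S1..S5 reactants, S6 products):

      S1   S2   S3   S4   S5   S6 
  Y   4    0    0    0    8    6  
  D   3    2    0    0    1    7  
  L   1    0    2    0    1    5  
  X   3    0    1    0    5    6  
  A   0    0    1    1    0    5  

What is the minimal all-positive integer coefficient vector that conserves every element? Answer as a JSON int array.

Coefficients: [1, 5, 4, 6, 1, 2]

Y: 1·4+5·0+4·0+6·0+1·8 = 12 | 2·6 = 12
D: 1·3+5·2+4·0+6·0+1·1 = 14 | 2·7 = 14
L: 1·1+5·0+4·2+6·0+1·1 = 10 | 2·5 = 10
X: 1·3+5·0+4·1+6·0+1·5 = 12 | 2·6 = 12
A: 1·0+5·0+4·1+6·1+1·0 = 10 | 2·5 = 10
gcd(1,5,4,6,1,2) = 1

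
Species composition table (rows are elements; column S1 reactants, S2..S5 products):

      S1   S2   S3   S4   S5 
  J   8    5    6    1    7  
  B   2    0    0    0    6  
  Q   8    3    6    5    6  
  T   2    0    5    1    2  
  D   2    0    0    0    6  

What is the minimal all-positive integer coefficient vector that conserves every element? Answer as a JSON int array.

J: 6·8 = 48 | 5·5+1·6+3·1+2·7 = 48
B: 6·2 = 12 | 5·0+1·0+3·0+2·6 = 12
Q: 6·8 = 48 | 5·3+1·6+3·5+2·6 = 48
T: 6·2 = 12 | 5·0+1·5+3·1+2·2 = 12
D: 6·2 = 12 | 5·0+1·0+3·0+2·6 = 12
gcd(6,5,1,3,2) = 1

Coefficients: [6, 5, 1, 3, 2]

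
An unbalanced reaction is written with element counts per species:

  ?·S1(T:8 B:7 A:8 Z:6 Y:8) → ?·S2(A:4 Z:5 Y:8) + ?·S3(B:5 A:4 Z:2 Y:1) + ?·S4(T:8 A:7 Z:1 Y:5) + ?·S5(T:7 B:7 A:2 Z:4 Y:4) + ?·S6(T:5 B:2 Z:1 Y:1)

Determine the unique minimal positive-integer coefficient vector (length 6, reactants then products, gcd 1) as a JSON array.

T: 6·8 = 48 | 3·0+5·0+2·8+1·7+5·5 = 48
B: 6·7 = 42 | 3·0+5·5+2·0+1·7+5·2 = 42
A: 6·8 = 48 | 3·4+5·4+2·7+1·2+5·0 = 48
Z: 6·6 = 36 | 3·5+5·2+2·1+1·4+5·1 = 36
Y: 6·8 = 48 | 3·8+5·1+2·5+1·4+5·1 = 48
gcd(6,3,5,2,1,5) = 1

Coefficients: [6, 3, 5, 2, 1, 5]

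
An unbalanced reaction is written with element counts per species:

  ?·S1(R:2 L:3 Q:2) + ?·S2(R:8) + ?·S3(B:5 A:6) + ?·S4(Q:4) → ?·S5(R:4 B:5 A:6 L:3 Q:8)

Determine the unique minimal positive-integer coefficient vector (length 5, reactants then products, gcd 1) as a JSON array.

Coefficients: [4, 1, 4, 6, 4]

R: 4·2+1·8+4·0+6·0 = 16 | 4·4 = 16
B: 4·0+1·0+4·5+6·0 = 20 | 4·5 = 20
A: 4·0+1·0+4·6+6·0 = 24 | 4·6 = 24
L: 4·3+1·0+4·0+6·0 = 12 | 4·3 = 12
Q: 4·2+1·0+4·0+6·4 = 32 | 4·8 = 32
gcd(4,1,4,6,4) = 1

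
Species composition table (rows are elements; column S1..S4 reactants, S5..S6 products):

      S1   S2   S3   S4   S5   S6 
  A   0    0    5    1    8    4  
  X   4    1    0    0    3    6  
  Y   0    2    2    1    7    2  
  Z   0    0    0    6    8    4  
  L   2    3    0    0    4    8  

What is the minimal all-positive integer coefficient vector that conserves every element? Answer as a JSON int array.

A: 3·0+6·0+6·5+6·1 = 36 | 4·8+1·4 = 36
X: 3·4+6·1+6·0+6·0 = 18 | 4·3+1·6 = 18
Y: 3·0+6·2+6·2+6·1 = 30 | 4·7+1·2 = 30
Z: 3·0+6·0+6·0+6·6 = 36 | 4·8+1·4 = 36
L: 3·2+6·3+6·0+6·0 = 24 | 4·4+1·8 = 24
gcd(3,6,6,6,4,1) = 1

Coefficients: [3, 6, 6, 6, 4, 1]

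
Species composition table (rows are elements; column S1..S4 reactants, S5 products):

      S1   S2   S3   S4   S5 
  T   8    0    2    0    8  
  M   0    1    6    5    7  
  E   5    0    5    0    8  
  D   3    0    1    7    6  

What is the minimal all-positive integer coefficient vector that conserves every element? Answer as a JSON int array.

T: 4·8+1·0+4·2+2·0 = 40 | 5·8 = 40
M: 4·0+1·1+4·6+2·5 = 35 | 5·7 = 35
E: 4·5+1·0+4·5+2·0 = 40 | 5·8 = 40
D: 4·3+1·0+4·1+2·7 = 30 | 5·6 = 30
gcd(4,1,4,2,5) = 1

Coefficients: [4, 1, 4, 2, 5]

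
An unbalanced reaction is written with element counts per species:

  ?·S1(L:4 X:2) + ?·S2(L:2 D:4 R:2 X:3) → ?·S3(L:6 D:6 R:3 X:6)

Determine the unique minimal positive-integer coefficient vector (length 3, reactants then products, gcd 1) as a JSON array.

L: 3·4+6·2 = 24 | 4·6 = 24
D: 3·0+6·4 = 24 | 4·6 = 24
R: 3·0+6·2 = 12 | 4·3 = 12
X: 3·2+6·3 = 24 | 4·6 = 24
gcd(3,6,4) = 1

Coefficients: [3, 6, 4]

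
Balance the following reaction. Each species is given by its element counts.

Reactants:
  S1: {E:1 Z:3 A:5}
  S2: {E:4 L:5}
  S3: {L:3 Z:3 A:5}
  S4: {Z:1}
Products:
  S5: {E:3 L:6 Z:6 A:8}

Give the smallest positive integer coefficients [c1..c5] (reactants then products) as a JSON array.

Coefficients: [3, 3, 5, 6, 5]

E: 3·1+3·4+5·0+6·0 = 15 | 5·3 = 15
L: 3·0+3·5+5·3+6·0 = 30 | 5·6 = 30
Z: 3·3+3·0+5·3+6·1 = 30 | 5·6 = 30
A: 3·5+3·0+5·5+6·0 = 40 | 5·8 = 40
gcd(3,3,5,6,5) = 1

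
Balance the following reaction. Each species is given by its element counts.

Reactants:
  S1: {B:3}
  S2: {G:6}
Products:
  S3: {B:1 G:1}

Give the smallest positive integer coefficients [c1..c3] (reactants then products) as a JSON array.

B: 2·3+1·0 = 6 | 6·1 = 6
G: 2·0+1·6 = 6 | 6·1 = 6
gcd(2,1,6) = 1

Coefficients: [2, 1, 6]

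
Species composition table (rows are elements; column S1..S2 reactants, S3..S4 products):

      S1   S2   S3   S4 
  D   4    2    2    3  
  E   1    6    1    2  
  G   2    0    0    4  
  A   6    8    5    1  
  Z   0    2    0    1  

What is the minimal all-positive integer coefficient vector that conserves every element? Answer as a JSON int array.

D: 4·4+1·2 = 18 | 6·2+2·3 = 18
E: 4·1+1·6 = 10 | 6·1+2·2 = 10
G: 4·2+1·0 = 8 | 6·0+2·4 = 8
A: 4·6+1·8 = 32 | 6·5+2·1 = 32
Z: 4·0+1·2 = 2 | 6·0+2·1 = 2
gcd(4,1,6,2) = 1

Coefficients: [4, 1, 6, 2]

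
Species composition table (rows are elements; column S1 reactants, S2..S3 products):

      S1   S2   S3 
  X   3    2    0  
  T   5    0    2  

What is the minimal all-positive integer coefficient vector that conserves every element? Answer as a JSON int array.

X: 2·3 = 6 | 3·2+5·0 = 6
T: 2·5 = 10 | 3·0+5·2 = 10
gcd(2,3,5) = 1

Coefficients: [2, 3, 5]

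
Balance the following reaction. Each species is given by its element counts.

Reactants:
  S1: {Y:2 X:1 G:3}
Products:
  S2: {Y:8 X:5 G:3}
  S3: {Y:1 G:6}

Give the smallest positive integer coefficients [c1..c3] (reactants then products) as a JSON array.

Y: 5·2 = 10 | 1·8+2·1 = 10
X: 5·1 = 5 | 1·5+2·0 = 5
G: 5·3 = 15 | 1·3+2·6 = 15
gcd(5,1,2) = 1

Coefficients: [5, 1, 2]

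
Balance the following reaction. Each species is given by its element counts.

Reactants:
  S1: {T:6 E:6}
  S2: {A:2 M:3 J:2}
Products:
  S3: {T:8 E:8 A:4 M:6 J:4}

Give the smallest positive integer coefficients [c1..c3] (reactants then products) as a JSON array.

Coefficients: [4, 6, 3]

T: 4·6+6·0 = 24 | 3·8 = 24
E: 4·6+6·0 = 24 | 3·8 = 24
A: 4·0+6·2 = 12 | 3·4 = 12
M: 4·0+6·3 = 18 | 3·6 = 18
J: 4·0+6·2 = 12 | 3·4 = 12
gcd(4,6,3) = 1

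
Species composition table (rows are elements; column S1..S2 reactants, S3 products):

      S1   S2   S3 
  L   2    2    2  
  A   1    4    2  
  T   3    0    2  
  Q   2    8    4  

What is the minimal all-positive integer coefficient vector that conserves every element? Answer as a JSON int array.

Coefficients: [2, 1, 3]

L: 2·2+1·2 = 6 | 3·2 = 6
A: 2·1+1·4 = 6 | 3·2 = 6
T: 2·3+1·0 = 6 | 3·2 = 6
Q: 2·2+1·8 = 12 | 3·4 = 12
gcd(2,1,3) = 1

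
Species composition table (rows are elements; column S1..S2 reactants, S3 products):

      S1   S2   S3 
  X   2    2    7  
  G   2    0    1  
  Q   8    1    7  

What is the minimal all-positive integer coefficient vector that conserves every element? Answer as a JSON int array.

X: 1·2+6·2 = 14 | 2·7 = 14
G: 1·2+6·0 = 2 | 2·1 = 2
Q: 1·8+6·1 = 14 | 2·7 = 14
gcd(1,6,2) = 1

Coefficients: [1, 6, 2]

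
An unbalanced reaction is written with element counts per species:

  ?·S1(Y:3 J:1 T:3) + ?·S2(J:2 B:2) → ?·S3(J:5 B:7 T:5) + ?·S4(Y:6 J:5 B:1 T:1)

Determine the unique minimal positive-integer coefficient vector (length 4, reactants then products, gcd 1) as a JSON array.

Y: 2·3+4·0 = 6 | 1·0+1·6 = 6
J: 2·1+4·2 = 10 | 1·5+1·5 = 10
B: 2·0+4·2 = 8 | 1·7+1·1 = 8
T: 2·3+4·0 = 6 | 1·5+1·1 = 6
gcd(2,4,1,1) = 1

Coefficients: [2, 4, 1, 1]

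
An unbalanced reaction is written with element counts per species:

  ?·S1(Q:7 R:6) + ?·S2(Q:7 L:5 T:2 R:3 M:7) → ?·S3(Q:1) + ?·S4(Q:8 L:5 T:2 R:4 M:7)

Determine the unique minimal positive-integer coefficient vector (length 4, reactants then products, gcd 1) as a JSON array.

Coefficients: [1, 6, 1, 6]

Q: 1·7+6·7 = 49 | 1·1+6·8 = 49
L: 1·0+6·5 = 30 | 1·0+6·5 = 30
T: 1·0+6·2 = 12 | 1·0+6·2 = 12
R: 1·6+6·3 = 24 | 1·0+6·4 = 24
M: 1·0+6·7 = 42 | 1·0+6·7 = 42
gcd(1,6,1,6) = 1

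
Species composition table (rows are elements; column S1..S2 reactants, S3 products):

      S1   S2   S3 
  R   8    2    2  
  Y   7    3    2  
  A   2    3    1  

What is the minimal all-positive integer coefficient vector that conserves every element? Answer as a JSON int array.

Coefficients: [1, 1, 5]

R: 1·8+1·2 = 10 | 5·2 = 10
Y: 1·7+1·3 = 10 | 5·2 = 10
A: 1·2+1·3 = 5 | 5·1 = 5
gcd(1,1,5) = 1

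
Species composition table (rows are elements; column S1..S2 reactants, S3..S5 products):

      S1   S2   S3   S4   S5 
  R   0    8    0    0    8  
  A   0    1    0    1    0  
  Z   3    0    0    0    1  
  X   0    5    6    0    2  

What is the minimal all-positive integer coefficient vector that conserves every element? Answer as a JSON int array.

Coefficients: [2, 6, 3, 6, 6]

R: 2·0+6·8 = 48 | 3·0+6·0+6·8 = 48
A: 2·0+6·1 = 6 | 3·0+6·1+6·0 = 6
Z: 2·3+6·0 = 6 | 3·0+6·0+6·1 = 6
X: 2·0+6·5 = 30 | 3·6+6·0+6·2 = 30
gcd(2,6,3,6,6) = 1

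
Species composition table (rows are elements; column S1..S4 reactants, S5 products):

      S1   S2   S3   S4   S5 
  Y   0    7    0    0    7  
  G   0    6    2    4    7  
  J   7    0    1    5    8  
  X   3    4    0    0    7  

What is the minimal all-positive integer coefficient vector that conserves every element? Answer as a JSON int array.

Y: 6·0+6·7+1·0+1·0 = 42 | 6·7 = 42
G: 6·0+6·6+1·2+1·4 = 42 | 6·7 = 42
J: 6·7+6·0+1·1+1·5 = 48 | 6·8 = 48
X: 6·3+6·4+1·0+1·0 = 42 | 6·7 = 42
gcd(6,6,1,1,6) = 1

Coefficients: [6, 6, 1, 1, 6]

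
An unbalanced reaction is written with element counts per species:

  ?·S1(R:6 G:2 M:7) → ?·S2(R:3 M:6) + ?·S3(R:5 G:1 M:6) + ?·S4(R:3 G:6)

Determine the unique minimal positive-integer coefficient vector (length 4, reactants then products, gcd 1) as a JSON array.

R: 6·6 = 36 | 1·3+6·5+1·3 = 36
G: 6·2 = 12 | 1·0+6·1+1·6 = 12
M: 6·7 = 42 | 1·6+6·6+1·0 = 42
gcd(6,1,6,1) = 1

Coefficients: [6, 1, 6, 1]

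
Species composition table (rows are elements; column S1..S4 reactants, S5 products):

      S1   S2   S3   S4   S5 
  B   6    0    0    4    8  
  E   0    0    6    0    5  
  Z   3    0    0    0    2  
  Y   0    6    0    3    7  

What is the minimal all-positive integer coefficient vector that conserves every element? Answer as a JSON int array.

Coefficients: [4, 4, 5, 6, 6]

B: 4·6+4·0+5·0+6·4 = 48 | 6·8 = 48
E: 4·0+4·0+5·6+6·0 = 30 | 6·5 = 30
Z: 4·3+4·0+5·0+6·0 = 12 | 6·2 = 12
Y: 4·0+4·6+5·0+6·3 = 42 | 6·7 = 42
gcd(4,4,5,6,6) = 1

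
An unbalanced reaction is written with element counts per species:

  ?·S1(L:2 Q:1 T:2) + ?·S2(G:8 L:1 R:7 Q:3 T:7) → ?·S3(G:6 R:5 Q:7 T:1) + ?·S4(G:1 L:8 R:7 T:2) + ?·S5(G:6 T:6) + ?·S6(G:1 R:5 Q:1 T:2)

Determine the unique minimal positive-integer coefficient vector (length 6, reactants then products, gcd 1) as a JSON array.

Coefficients: [1, 6, 2, 1, 5, 5]

G: 1·0+6·8 = 48 | 2·6+1·1+5·6+5·1 = 48
L: 1·2+6·1 = 8 | 2·0+1·8+5·0+5·0 = 8
R: 1·0+6·7 = 42 | 2·5+1·7+5·0+5·5 = 42
Q: 1·1+6·3 = 19 | 2·7+1·0+5·0+5·1 = 19
T: 1·2+6·7 = 44 | 2·1+1·2+5·6+5·2 = 44
gcd(1,6,2,1,5,5) = 1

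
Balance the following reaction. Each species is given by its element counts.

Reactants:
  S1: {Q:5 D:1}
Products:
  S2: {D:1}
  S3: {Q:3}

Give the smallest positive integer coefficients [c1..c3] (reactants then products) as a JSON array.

Q: 3·5 = 15 | 3·0+5·3 = 15
D: 3·1 = 3 | 3·1+5·0 = 3
gcd(3,3,5) = 1

Coefficients: [3, 3, 5]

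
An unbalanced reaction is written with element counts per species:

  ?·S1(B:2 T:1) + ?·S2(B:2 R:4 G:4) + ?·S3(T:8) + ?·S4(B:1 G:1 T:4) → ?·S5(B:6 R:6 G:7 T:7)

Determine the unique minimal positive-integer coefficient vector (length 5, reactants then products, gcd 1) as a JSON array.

Coefficients: [4, 6, 1, 4, 4]

B: 4·2+6·2+1·0+4·1 = 24 | 4·6 = 24
R: 4·0+6·4+1·0+4·0 = 24 | 4·6 = 24
G: 4·0+6·4+1·0+4·1 = 28 | 4·7 = 28
T: 4·1+6·0+1·8+4·4 = 28 | 4·7 = 28
gcd(4,6,1,4,4) = 1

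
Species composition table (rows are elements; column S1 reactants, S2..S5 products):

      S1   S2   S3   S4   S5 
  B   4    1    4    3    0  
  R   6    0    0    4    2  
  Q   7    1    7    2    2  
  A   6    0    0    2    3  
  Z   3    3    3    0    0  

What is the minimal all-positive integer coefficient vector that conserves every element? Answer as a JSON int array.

Coefficients: [4, 3, 1, 3, 6]

B: 4·4 = 16 | 3·1+1·4+3·3+6·0 = 16
R: 4·6 = 24 | 3·0+1·0+3·4+6·2 = 24
Q: 4·7 = 28 | 3·1+1·7+3·2+6·2 = 28
A: 4·6 = 24 | 3·0+1·0+3·2+6·3 = 24
Z: 4·3 = 12 | 3·3+1·3+3·0+6·0 = 12
gcd(4,3,1,3,6) = 1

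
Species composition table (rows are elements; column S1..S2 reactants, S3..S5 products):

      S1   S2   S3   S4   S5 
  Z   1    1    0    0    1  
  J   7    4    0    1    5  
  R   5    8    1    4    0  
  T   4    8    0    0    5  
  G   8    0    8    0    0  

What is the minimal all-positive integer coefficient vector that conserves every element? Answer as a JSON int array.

Z: 3·1+1·1 = 4 | 3·0+5·0+4·1 = 4
J: 3·7+1·4 = 25 | 3·0+5·1+4·5 = 25
R: 3·5+1·8 = 23 | 3·1+5·4+4·0 = 23
T: 3·4+1·8 = 20 | 3·0+5·0+4·5 = 20
G: 3·8+1·0 = 24 | 3·8+5·0+4·0 = 24
gcd(3,1,3,5,4) = 1

Coefficients: [3, 1, 3, 5, 4]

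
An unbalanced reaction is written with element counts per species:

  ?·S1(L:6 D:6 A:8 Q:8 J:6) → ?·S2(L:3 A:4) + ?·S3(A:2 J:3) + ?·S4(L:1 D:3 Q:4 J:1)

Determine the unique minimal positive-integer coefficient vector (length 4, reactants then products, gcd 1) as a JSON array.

L: 3·6 = 18 | 4·3+4·0+6·1 = 18
D: 3·6 = 18 | 4·0+4·0+6·3 = 18
A: 3·8 = 24 | 4·4+4·2+6·0 = 24
Q: 3·8 = 24 | 4·0+4·0+6·4 = 24
J: 3·6 = 18 | 4·0+4·3+6·1 = 18
gcd(3,4,4,6) = 1

Coefficients: [3, 4, 4, 6]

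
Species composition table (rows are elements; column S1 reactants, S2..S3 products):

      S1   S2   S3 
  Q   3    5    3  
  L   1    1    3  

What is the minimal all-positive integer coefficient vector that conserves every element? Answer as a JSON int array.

Q: 6·3 = 18 | 3·5+1·3 = 18
L: 6·1 = 6 | 3·1+1·3 = 6
gcd(6,3,1) = 1

Coefficients: [6, 3, 1]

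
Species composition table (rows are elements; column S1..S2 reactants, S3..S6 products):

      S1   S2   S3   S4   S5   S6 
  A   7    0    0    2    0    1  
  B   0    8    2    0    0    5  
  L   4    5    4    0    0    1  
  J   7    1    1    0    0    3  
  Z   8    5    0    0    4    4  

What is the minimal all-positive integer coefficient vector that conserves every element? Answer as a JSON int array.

A: 2·7+4·0 = 14 | 6·0+5·2+5·0+4·1 = 14
B: 2·0+4·8 = 32 | 6·2+5·0+5·0+4·5 = 32
L: 2·4+4·5 = 28 | 6·4+5·0+5·0+4·1 = 28
J: 2·7+4·1 = 18 | 6·1+5·0+5·0+4·3 = 18
Z: 2·8+4·5 = 36 | 6·0+5·0+5·4+4·4 = 36
gcd(2,4,6,5,5,4) = 1

Coefficients: [2, 4, 6, 5, 5, 4]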